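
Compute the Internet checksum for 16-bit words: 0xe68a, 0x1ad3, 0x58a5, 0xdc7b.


Sum all words (with carry folding):
+ 0xe68a = 0xe68a
+ 0x1ad3 = 0x015e
+ 0x58a5 = 0x5a03
+ 0xdc7b = 0x367f
One's complement: ~0x367f
Checksum = 0xc980


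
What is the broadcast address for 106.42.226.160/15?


Network: 106.42.0.0/15
Host bits = 17
Set all host bits to 1:
Broadcast: 106.43.255.255


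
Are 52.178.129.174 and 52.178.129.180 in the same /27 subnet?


Mask: 255.255.255.224
52.178.129.174 AND mask = 52.178.129.160
52.178.129.180 AND mask = 52.178.129.160
Yes, same subnet (52.178.129.160)


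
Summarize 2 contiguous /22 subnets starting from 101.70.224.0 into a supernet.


Original prefix: /22
Number of subnets: 2 = 2^1
New prefix = 22 - 1 = 21
Supernet: 101.70.224.0/21


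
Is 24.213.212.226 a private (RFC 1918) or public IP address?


RFC 1918 private ranges:
  10.0.0.0/8 (10.0.0.0 - 10.255.255.255)
  172.16.0.0/12 (172.16.0.0 - 172.31.255.255)
  192.168.0.0/16 (192.168.0.0 - 192.168.255.255)
Public (not in any RFC 1918 range)


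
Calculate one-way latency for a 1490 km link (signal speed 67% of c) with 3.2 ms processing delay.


Speed = 0.67 * 3e5 km/s = 201000 km/s
Propagation delay = 1490 / 201000 = 0.0074 s = 7.4129 ms
Processing delay = 3.2 ms
Total one-way latency = 10.6129 ms


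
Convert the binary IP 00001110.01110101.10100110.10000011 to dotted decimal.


00001110 = 14
01110101 = 117
10100110 = 166
10000011 = 131
IP: 14.117.166.131


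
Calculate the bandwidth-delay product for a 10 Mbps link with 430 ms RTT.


BDP = bandwidth * RTT
= 10 Mbps * 430 ms
= 10 * 1e6 * 430 / 1000 bits
= 4300000 bits
= 537500 bytes
= 524.9023 KB
BDP = 4300000 bits (537500 bytes)


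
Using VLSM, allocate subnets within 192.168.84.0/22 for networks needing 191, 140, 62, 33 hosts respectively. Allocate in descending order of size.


191 hosts -> /24 (254 usable): 192.168.84.0/24
140 hosts -> /24 (254 usable): 192.168.85.0/24
62 hosts -> /26 (62 usable): 192.168.86.0/26
33 hosts -> /26 (62 usable): 192.168.86.64/26
Allocation: 192.168.84.0/24 (191 hosts, 254 usable); 192.168.85.0/24 (140 hosts, 254 usable); 192.168.86.0/26 (62 hosts, 62 usable); 192.168.86.64/26 (33 hosts, 62 usable)


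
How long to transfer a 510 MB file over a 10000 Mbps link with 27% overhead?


Effective throughput = 10000 * (1 - 27/100) = 7300 Mbps
File size in Mb = 510 * 8 = 4080 Mb
Time = 4080 / 7300
Time = 0.5589 seconds


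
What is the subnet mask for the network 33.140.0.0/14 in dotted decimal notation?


/14 means 14 network bits, 18 host bits
Binary: 11111111111111000000000000000000
Mask: 255.252.0.0


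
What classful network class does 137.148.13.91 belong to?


First octet: 137
Binary: 10001001
10xxxxxx -> Class B (128-191)
Class B, default mask 255.255.0.0 (/16)


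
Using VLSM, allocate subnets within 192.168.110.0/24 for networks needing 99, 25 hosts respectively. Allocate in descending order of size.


99 hosts -> /25 (126 usable): 192.168.110.0/25
25 hosts -> /27 (30 usable): 192.168.110.128/27
Allocation: 192.168.110.0/25 (99 hosts, 126 usable); 192.168.110.128/27 (25 hosts, 30 usable)


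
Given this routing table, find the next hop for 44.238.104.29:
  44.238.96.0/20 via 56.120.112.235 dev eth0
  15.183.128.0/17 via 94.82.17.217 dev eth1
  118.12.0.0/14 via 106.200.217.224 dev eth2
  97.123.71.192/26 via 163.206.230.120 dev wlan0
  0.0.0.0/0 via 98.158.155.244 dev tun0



Longest prefix match for 44.238.104.29:
  /20 44.238.96.0: MATCH
  /17 15.183.128.0: no
  /14 118.12.0.0: no
  /26 97.123.71.192: no
  /0 0.0.0.0: MATCH
Selected: next-hop 56.120.112.235 via eth0 (matched /20)


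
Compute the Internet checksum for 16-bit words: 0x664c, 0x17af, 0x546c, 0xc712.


Sum all words (with carry folding):
+ 0x664c = 0x664c
+ 0x17af = 0x7dfb
+ 0x546c = 0xd267
+ 0xc712 = 0x997a
One's complement: ~0x997a
Checksum = 0x6685


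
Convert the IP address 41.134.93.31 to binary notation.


41 = 00101001
134 = 10000110
93 = 01011101
31 = 00011111
Binary: 00101001.10000110.01011101.00011111


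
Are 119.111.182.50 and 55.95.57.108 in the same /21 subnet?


Mask: 255.255.248.0
119.111.182.50 AND mask = 119.111.176.0
55.95.57.108 AND mask = 55.95.56.0
No, different subnets (119.111.176.0 vs 55.95.56.0)


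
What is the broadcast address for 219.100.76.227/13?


Network: 219.96.0.0/13
Host bits = 19
Set all host bits to 1:
Broadcast: 219.103.255.255


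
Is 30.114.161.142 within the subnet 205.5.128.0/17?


Subnet network: 205.5.128.0
Test IP AND mask: 30.114.128.0
No, 30.114.161.142 is not in 205.5.128.0/17


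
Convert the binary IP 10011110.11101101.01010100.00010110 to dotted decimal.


10011110 = 158
11101101 = 237
01010100 = 84
00010110 = 22
IP: 158.237.84.22


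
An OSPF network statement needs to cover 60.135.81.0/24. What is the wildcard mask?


Subnet mask: 255.255.255.0
Wildcard = 255.255.255.255 - subnet mask
255 - 255 = 0
255 - 255 = 0
255 - 255 = 0
255 - 0 = 255
Wildcard: 0.0.0.255


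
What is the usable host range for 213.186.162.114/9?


Network: 213.128.0.0
Broadcast: 213.255.255.255
First usable = network + 1
Last usable = broadcast - 1
Range: 213.128.0.1 to 213.255.255.254


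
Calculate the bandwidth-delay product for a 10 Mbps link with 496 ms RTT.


BDP = bandwidth * RTT
= 10 Mbps * 496 ms
= 10 * 1e6 * 496 / 1000 bits
= 4960000 bits
= 620000 bytes
= 605.4688 KB
BDP = 4960000 bits (620000 bytes)


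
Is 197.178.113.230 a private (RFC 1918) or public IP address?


RFC 1918 private ranges:
  10.0.0.0/8 (10.0.0.0 - 10.255.255.255)
  172.16.0.0/12 (172.16.0.0 - 172.31.255.255)
  192.168.0.0/16 (192.168.0.0 - 192.168.255.255)
Public (not in any RFC 1918 range)


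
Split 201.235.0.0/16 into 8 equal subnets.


New prefix = 16 + 3 = 19
Each subnet has 8192 addresses
  201.235.0.0/19
  201.235.32.0/19
  201.235.64.0/19
  201.235.96.0/19
  201.235.128.0/19
  201.235.160.0/19
  201.235.192.0/19
  201.235.224.0/19
Subnets: 201.235.0.0/19, 201.235.32.0/19, 201.235.64.0/19, 201.235.96.0/19, 201.235.128.0/19, 201.235.160.0/19, 201.235.192.0/19, 201.235.224.0/19


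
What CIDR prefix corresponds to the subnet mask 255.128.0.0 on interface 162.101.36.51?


Binary: 11111111.10000000.00000000.00000000
Count leading 1s
Prefix: /9


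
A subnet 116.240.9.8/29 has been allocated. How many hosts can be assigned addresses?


Host bits = 32 - 29 = 3
Total addresses = 2^3 = 8
Usable = total - 2 (network and broadcast)
Usable hosts: 6


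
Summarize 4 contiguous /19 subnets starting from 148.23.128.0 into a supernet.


Original prefix: /19
Number of subnets: 4 = 2^2
New prefix = 19 - 2 = 17
Supernet: 148.23.128.0/17


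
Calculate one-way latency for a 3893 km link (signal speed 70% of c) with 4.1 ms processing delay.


Speed = 0.7 * 3e5 km/s = 210000 km/s
Propagation delay = 3893 / 210000 = 0.0185 s = 18.5381 ms
Processing delay = 4.1 ms
Total one-way latency = 22.6381 ms


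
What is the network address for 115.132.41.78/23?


IP:   01110011.10000100.00101001.01001110
Mask: 11111111.11111111.11111110.00000000
AND operation:
Net:  01110011.10000100.00101000.00000000
Network: 115.132.40.0/23


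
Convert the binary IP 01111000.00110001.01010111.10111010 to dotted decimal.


01111000 = 120
00110001 = 49
01010111 = 87
10111010 = 186
IP: 120.49.87.186


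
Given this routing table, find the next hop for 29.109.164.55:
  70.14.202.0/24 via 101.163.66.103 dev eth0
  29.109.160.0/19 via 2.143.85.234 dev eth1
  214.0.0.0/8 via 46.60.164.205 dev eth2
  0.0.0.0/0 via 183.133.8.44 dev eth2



Longest prefix match for 29.109.164.55:
  /24 70.14.202.0: no
  /19 29.109.160.0: MATCH
  /8 214.0.0.0: no
  /0 0.0.0.0: MATCH
Selected: next-hop 2.143.85.234 via eth1 (matched /19)


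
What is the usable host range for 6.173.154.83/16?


Network: 6.173.0.0
Broadcast: 6.173.255.255
First usable = network + 1
Last usable = broadcast - 1
Range: 6.173.0.1 to 6.173.255.254


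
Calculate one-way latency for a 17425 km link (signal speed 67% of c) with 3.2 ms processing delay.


Speed = 0.67 * 3e5 km/s = 201000 km/s
Propagation delay = 17425 / 201000 = 0.0867 s = 86.6915 ms
Processing delay = 3.2 ms
Total one-way latency = 89.8915 ms


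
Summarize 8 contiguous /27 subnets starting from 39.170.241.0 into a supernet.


Original prefix: /27
Number of subnets: 8 = 2^3
New prefix = 27 - 3 = 24
Supernet: 39.170.241.0/24


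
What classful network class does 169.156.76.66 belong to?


First octet: 169
Binary: 10101001
10xxxxxx -> Class B (128-191)
Class B, default mask 255.255.0.0 (/16)


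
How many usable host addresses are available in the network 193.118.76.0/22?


Host bits = 32 - 22 = 10
Total addresses = 2^10 = 1024
Usable = total - 2 (network and broadcast)
Usable hosts: 1022


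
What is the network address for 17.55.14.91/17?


IP:   00010001.00110111.00001110.01011011
Mask: 11111111.11111111.10000000.00000000
AND operation:
Net:  00010001.00110111.00000000.00000000
Network: 17.55.0.0/17


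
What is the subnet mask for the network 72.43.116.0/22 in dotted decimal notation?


/22 means 22 network bits, 10 host bits
Binary: 11111111111111111111110000000000
Mask: 255.255.252.0


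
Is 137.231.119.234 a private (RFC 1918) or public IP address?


RFC 1918 private ranges:
  10.0.0.0/8 (10.0.0.0 - 10.255.255.255)
  172.16.0.0/12 (172.16.0.0 - 172.31.255.255)
  192.168.0.0/16 (192.168.0.0 - 192.168.255.255)
Public (not in any RFC 1918 range)


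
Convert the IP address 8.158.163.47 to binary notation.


8 = 00001000
158 = 10011110
163 = 10100011
47 = 00101111
Binary: 00001000.10011110.10100011.00101111


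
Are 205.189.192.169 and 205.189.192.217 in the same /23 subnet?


Mask: 255.255.254.0
205.189.192.169 AND mask = 205.189.192.0
205.189.192.217 AND mask = 205.189.192.0
Yes, same subnet (205.189.192.0)


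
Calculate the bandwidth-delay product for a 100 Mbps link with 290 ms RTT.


BDP = bandwidth * RTT
= 100 Mbps * 290 ms
= 100 * 1e6 * 290 / 1000 bits
= 29000000 bits
= 3625000 bytes
= 3540.0391 KB
BDP = 29000000 bits (3625000 bytes)


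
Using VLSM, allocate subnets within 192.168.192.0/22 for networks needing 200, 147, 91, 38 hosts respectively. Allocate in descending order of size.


200 hosts -> /24 (254 usable): 192.168.192.0/24
147 hosts -> /24 (254 usable): 192.168.193.0/24
91 hosts -> /25 (126 usable): 192.168.194.0/25
38 hosts -> /26 (62 usable): 192.168.194.128/26
Allocation: 192.168.192.0/24 (200 hosts, 254 usable); 192.168.193.0/24 (147 hosts, 254 usable); 192.168.194.0/25 (91 hosts, 126 usable); 192.168.194.128/26 (38 hosts, 62 usable)


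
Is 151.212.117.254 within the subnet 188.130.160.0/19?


Subnet network: 188.130.160.0
Test IP AND mask: 151.212.96.0
No, 151.212.117.254 is not in 188.130.160.0/19


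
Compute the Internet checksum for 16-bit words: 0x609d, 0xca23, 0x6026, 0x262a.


Sum all words (with carry folding):
+ 0x609d = 0x609d
+ 0xca23 = 0x2ac1
+ 0x6026 = 0x8ae7
+ 0x262a = 0xb111
One's complement: ~0xb111
Checksum = 0x4eee


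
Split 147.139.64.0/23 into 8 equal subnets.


New prefix = 23 + 3 = 26
Each subnet has 64 addresses
  147.139.64.0/26
  147.139.64.64/26
  147.139.64.128/26
  147.139.64.192/26
  147.139.65.0/26
  147.139.65.64/26
  147.139.65.128/26
  147.139.65.192/26
Subnets: 147.139.64.0/26, 147.139.64.64/26, 147.139.64.128/26, 147.139.64.192/26, 147.139.65.0/26, 147.139.65.64/26, 147.139.65.128/26, 147.139.65.192/26


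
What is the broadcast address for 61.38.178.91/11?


Network: 61.32.0.0/11
Host bits = 21
Set all host bits to 1:
Broadcast: 61.63.255.255


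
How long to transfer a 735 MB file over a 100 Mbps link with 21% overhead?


Effective throughput = 100 * (1 - 21/100) = 79 Mbps
File size in Mb = 735 * 8 = 5880 Mb
Time = 5880 / 79
Time = 74.4304 seconds


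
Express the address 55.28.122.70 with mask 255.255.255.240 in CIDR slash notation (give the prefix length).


Binary: 11111111.11111111.11111111.11110000
Count leading 1s
Prefix: /28


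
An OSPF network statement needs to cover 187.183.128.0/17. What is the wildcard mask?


Subnet mask: 255.255.128.0
Wildcard = 255.255.255.255 - subnet mask
255 - 255 = 0
255 - 255 = 0
255 - 128 = 127
255 - 0 = 255
Wildcard: 0.0.127.255


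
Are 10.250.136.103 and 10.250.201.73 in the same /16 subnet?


Mask: 255.255.0.0
10.250.136.103 AND mask = 10.250.0.0
10.250.201.73 AND mask = 10.250.0.0
Yes, same subnet (10.250.0.0)


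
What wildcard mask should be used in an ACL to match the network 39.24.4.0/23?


Subnet mask: 255.255.254.0
Wildcard = 255.255.255.255 - subnet mask
255 - 255 = 0
255 - 255 = 0
255 - 254 = 1
255 - 0 = 255
Wildcard: 0.0.1.255


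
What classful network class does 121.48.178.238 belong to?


First octet: 121
Binary: 01111001
0xxxxxxx -> Class A (1-126)
Class A, default mask 255.0.0.0 (/8)


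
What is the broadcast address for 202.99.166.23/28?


Network: 202.99.166.16/28
Host bits = 4
Set all host bits to 1:
Broadcast: 202.99.166.31


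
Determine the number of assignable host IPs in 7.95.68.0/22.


Host bits = 32 - 22 = 10
Total addresses = 2^10 = 1024
Usable = total - 2 (network and broadcast)
Usable hosts: 1022


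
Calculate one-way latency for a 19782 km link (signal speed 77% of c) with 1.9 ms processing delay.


Speed = 0.77 * 3e5 km/s = 231000 km/s
Propagation delay = 19782 / 231000 = 0.0856 s = 85.6364 ms
Processing delay = 1.9 ms
Total one-way latency = 87.5364 ms


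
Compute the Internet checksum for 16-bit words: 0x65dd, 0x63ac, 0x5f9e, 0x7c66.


Sum all words (with carry folding):
+ 0x65dd = 0x65dd
+ 0x63ac = 0xc989
+ 0x5f9e = 0x2928
+ 0x7c66 = 0xa58e
One's complement: ~0xa58e
Checksum = 0x5a71


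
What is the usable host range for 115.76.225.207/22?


Network: 115.76.224.0
Broadcast: 115.76.227.255
First usable = network + 1
Last usable = broadcast - 1
Range: 115.76.224.1 to 115.76.227.254


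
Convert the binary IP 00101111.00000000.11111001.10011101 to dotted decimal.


00101111 = 47
00000000 = 0
11111001 = 249
10011101 = 157
IP: 47.0.249.157


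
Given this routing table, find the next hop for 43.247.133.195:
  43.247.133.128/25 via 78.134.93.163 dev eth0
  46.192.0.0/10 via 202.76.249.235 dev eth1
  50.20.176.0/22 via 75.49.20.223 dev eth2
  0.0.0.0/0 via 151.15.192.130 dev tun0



Longest prefix match for 43.247.133.195:
  /25 43.247.133.128: MATCH
  /10 46.192.0.0: no
  /22 50.20.176.0: no
  /0 0.0.0.0: MATCH
Selected: next-hop 78.134.93.163 via eth0 (matched /25)


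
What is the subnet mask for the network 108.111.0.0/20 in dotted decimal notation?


/20 means 20 network bits, 12 host bits
Binary: 11111111111111111111000000000000
Mask: 255.255.240.0


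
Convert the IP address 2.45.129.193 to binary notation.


2 = 00000010
45 = 00101101
129 = 10000001
193 = 11000001
Binary: 00000010.00101101.10000001.11000001


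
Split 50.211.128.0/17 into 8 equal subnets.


New prefix = 17 + 3 = 20
Each subnet has 4096 addresses
  50.211.128.0/20
  50.211.144.0/20
  50.211.160.0/20
  50.211.176.0/20
  50.211.192.0/20
  50.211.208.0/20
  50.211.224.0/20
  50.211.240.0/20
Subnets: 50.211.128.0/20, 50.211.144.0/20, 50.211.160.0/20, 50.211.176.0/20, 50.211.192.0/20, 50.211.208.0/20, 50.211.224.0/20, 50.211.240.0/20


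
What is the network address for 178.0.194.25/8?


IP:   10110010.00000000.11000010.00011001
Mask: 11111111.00000000.00000000.00000000
AND operation:
Net:  10110010.00000000.00000000.00000000
Network: 178.0.0.0/8


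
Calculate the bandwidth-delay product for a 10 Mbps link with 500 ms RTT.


BDP = bandwidth * RTT
= 10 Mbps * 500 ms
= 10 * 1e6 * 500 / 1000 bits
= 5000000 bits
= 625000 bytes
= 610.3516 KB
BDP = 5000000 bits (625000 bytes)


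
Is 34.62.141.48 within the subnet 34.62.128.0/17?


Subnet network: 34.62.128.0
Test IP AND mask: 34.62.128.0
Yes, 34.62.141.48 is in 34.62.128.0/17


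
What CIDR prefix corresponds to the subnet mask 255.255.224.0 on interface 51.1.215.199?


Binary: 11111111.11111111.11100000.00000000
Count leading 1s
Prefix: /19


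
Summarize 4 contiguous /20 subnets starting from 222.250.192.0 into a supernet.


Original prefix: /20
Number of subnets: 4 = 2^2
New prefix = 20 - 2 = 18
Supernet: 222.250.192.0/18


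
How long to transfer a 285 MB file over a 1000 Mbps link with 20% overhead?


Effective throughput = 1000 * (1 - 20/100) = 800 Mbps
File size in Mb = 285 * 8 = 2280 Mb
Time = 2280 / 800
Time = 2.85 seconds


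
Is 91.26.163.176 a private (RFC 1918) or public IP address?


RFC 1918 private ranges:
  10.0.0.0/8 (10.0.0.0 - 10.255.255.255)
  172.16.0.0/12 (172.16.0.0 - 172.31.255.255)
  192.168.0.0/16 (192.168.0.0 - 192.168.255.255)
Public (not in any RFC 1918 range)


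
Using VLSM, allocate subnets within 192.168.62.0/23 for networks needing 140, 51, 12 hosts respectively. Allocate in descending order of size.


140 hosts -> /24 (254 usable): 192.168.62.0/24
51 hosts -> /26 (62 usable): 192.168.63.0/26
12 hosts -> /28 (14 usable): 192.168.63.64/28
Allocation: 192.168.62.0/24 (140 hosts, 254 usable); 192.168.63.0/26 (51 hosts, 62 usable); 192.168.63.64/28 (12 hosts, 14 usable)


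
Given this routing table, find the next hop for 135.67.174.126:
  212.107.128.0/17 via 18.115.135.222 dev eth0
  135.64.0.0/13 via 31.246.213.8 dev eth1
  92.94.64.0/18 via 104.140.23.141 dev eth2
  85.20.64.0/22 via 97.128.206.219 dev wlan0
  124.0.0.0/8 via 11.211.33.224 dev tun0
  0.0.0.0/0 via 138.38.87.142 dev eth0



Longest prefix match for 135.67.174.126:
  /17 212.107.128.0: no
  /13 135.64.0.0: MATCH
  /18 92.94.64.0: no
  /22 85.20.64.0: no
  /8 124.0.0.0: no
  /0 0.0.0.0: MATCH
Selected: next-hop 31.246.213.8 via eth1 (matched /13)


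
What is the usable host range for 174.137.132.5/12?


Network: 174.128.0.0
Broadcast: 174.143.255.255
First usable = network + 1
Last usable = broadcast - 1
Range: 174.128.0.1 to 174.143.255.254


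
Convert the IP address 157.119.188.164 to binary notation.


157 = 10011101
119 = 01110111
188 = 10111100
164 = 10100100
Binary: 10011101.01110111.10111100.10100100


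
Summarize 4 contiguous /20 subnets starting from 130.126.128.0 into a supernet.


Original prefix: /20
Number of subnets: 4 = 2^2
New prefix = 20 - 2 = 18
Supernet: 130.126.128.0/18


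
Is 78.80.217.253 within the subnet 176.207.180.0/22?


Subnet network: 176.207.180.0
Test IP AND mask: 78.80.216.0
No, 78.80.217.253 is not in 176.207.180.0/22


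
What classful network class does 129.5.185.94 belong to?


First octet: 129
Binary: 10000001
10xxxxxx -> Class B (128-191)
Class B, default mask 255.255.0.0 (/16)


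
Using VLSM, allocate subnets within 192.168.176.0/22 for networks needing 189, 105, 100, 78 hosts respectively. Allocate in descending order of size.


189 hosts -> /24 (254 usable): 192.168.176.0/24
105 hosts -> /25 (126 usable): 192.168.177.0/25
100 hosts -> /25 (126 usable): 192.168.177.128/25
78 hosts -> /25 (126 usable): 192.168.178.0/25
Allocation: 192.168.176.0/24 (189 hosts, 254 usable); 192.168.177.0/25 (105 hosts, 126 usable); 192.168.177.128/25 (100 hosts, 126 usable); 192.168.178.0/25 (78 hosts, 126 usable)


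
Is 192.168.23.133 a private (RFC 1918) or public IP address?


RFC 1918 private ranges:
  10.0.0.0/8 (10.0.0.0 - 10.255.255.255)
  172.16.0.0/12 (172.16.0.0 - 172.31.255.255)
  192.168.0.0/16 (192.168.0.0 - 192.168.255.255)
Private (in 192.168.0.0/16)


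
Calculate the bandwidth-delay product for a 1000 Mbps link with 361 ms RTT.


BDP = bandwidth * RTT
= 1000 Mbps * 361 ms
= 1000 * 1e6 * 361 / 1000 bits
= 361000000 bits
= 45125000 bytes
= 44067.3828 KB
BDP = 361000000 bits (45125000 bytes)


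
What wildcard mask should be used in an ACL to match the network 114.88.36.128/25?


Subnet mask: 255.255.255.128
Wildcard = 255.255.255.255 - subnet mask
255 - 255 = 0
255 - 255 = 0
255 - 255 = 0
255 - 128 = 127
Wildcard: 0.0.0.127


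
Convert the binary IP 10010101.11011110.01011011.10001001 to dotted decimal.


10010101 = 149
11011110 = 222
01011011 = 91
10001001 = 137
IP: 149.222.91.137


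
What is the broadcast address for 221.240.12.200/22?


Network: 221.240.12.0/22
Host bits = 10
Set all host bits to 1:
Broadcast: 221.240.15.255


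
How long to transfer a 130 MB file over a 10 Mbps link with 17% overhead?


Effective throughput = 10 * (1 - 17/100) = 8.3 Mbps
File size in Mb = 130 * 8 = 1040 Mb
Time = 1040 / 8.3
Time = 125.3012 seconds


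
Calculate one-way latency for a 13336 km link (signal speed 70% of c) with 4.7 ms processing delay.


Speed = 0.7 * 3e5 km/s = 210000 km/s
Propagation delay = 13336 / 210000 = 0.0635 s = 63.5048 ms
Processing delay = 4.7 ms
Total one-way latency = 68.2048 ms


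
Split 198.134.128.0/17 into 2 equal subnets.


New prefix = 17 + 1 = 18
Each subnet has 16384 addresses
  198.134.128.0/18
  198.134.192.0/18
Subnets: 198.134.128.0/18, 198.134.192.0/18


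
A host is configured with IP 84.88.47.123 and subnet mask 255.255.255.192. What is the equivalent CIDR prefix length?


Binary: 11111111.11111111.11111111.11000000
Count leading 1s
Prefix: /26


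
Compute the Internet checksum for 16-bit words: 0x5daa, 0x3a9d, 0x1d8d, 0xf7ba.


Sum all words (with carry folding):
+ 0x5daa = 0x5daa
+ 0x3a9d = 0x9847
+ 0x1d8d = 0xb5d4
+ 0xf7ba = 0xad8f
One's complement: ~0xad8f
Checksum = 0x5270


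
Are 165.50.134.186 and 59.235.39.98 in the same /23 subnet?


Mask: 255.255.254.0
165.50.134.186 AND mask = 165.50.134.0
59.235.39.98 AND mask = 59.235.38.0
No, different subnets (165.50.134.0 vs 59.235.38.0)


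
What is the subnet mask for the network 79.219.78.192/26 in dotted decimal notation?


/26 means 26 network bits, 6 host bits
Binary: 11111111111111111111111111000000
Mask: 255.255.255.192


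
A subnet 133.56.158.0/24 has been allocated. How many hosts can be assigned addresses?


Host bits = 32 - 24 = 8
Total addresses = 2^8 = 256
Usable = total - 2 (network and broadcast)
Usable hosts: 254


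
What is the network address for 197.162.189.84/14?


IP:   11000101.10100010.10111101.01010100
Mask: 11111111.11111100.00000000.00000000
AND operation:
Net:  11000101.10100000.00000000.00000000
Network: 197.160.0.0/14


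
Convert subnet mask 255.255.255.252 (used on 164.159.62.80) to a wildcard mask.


Subnet mask: 255.255.255.252
Wildcard = 255.255.255.255 - subnet mask
255 - 255 = 0
255 - 255 = 0
255 - 255 = 0
255 - 252 = 3
Wildcard: 0.0.0.3


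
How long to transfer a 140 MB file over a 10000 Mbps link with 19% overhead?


Effective throughput = 10000 * (1 - 19/100) = 8100.0 Mbps
File size in Mb = 140 * 8 = 1120 Mb
Time = 1120 / 8100.0
Time = 0.1383 seconds


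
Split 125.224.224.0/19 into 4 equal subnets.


New prefix = 19 + 2 = 21
Each subnet has 2048 addresses
  125.224.224.0/21
  125.224.232.0/21
  125.224.240.0/21
  125.224.248.0/21
Subnets: 125.224.224.0/21, 125.224.232.0/21, 125.224.240.0/21, 125.224.248.0/21


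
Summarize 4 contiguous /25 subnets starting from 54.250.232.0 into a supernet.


Original prefix: /25
Number of subnets: 4 = 2^2
New prefix = 25 - 2 = 23
Supernet: 54.250.232.0/23


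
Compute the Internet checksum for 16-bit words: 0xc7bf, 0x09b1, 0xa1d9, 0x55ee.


Sum all words (with carry folding):
+ 0xc7bf = 0xc7bf
+ 0x09b1 = 0xd170
+ 0xa1d9 = 0x734a
+ 0x55ee = 0xc938
One's complement: ~0xc938
Checksum = 0x36c7


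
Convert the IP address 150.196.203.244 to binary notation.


150 = 10010110
196 = 11000100
203 = 11001011
244 = 11110100
Binary: 10010110.11000100.11001011.11110100


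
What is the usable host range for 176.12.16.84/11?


Network: 176.0.0.0
Broadcast: 176.31.255.255
First usable = network + 1
Last usable = broadcast - 1
Range: 176.0.0.1 to 176.31.255.254


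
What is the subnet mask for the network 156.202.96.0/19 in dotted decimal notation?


/19 means 19 network bits, 13 host bits
Binary: 11111111111111111110000000000000
Mask: 255.255.224.0


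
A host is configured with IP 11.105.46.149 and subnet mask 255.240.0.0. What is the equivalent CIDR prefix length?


Binary: 11111111.11110000.00000000.00000000
Count leading 1s
Prefix: /12


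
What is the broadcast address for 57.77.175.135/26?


Network: 57.77.175.128/26
Host bits = 6
Set all host bits to 1:
Broadcast: 57.77.175.191


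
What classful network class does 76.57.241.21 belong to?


First octet: 76
Binary: 01001100
0xxxxxxx -> Class A (1-126)
Class A, default mask 255.0.0.0 (/8)


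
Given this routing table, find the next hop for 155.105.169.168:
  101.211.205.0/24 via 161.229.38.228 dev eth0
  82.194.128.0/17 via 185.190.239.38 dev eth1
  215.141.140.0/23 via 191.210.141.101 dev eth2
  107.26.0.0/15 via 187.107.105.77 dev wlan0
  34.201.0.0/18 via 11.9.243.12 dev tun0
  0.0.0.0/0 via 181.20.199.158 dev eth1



Longest prefix match for 155.105.169.168:
  /24 101.211.205.0: no
  /17 82.194.128.0: no
  /23 215.141.140.0: no
  /15 107.26.0.0: no
  /18 34.201.0.0: no
  /0 0.0.0.0: MATCH
Selected: next-hop 181.20.199.158 via eth1 (matched /0)


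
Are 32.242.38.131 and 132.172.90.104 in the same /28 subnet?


Mask: 255.255.255.240
32.242.38.131 AND mask = 32.242.38.128
132.172.90.104 AND mask = 132.172.90.96
No, different subnets (32.242.38.128 vs 132.172.90.96)


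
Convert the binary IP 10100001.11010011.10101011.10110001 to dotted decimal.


10100001 = 161
11010011 = 211
10101011 = 171
10110001 = 177
IP: 161.211.171.177


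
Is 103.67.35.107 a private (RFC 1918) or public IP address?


RFC 1918 private ranges:
  10.0.0.0/8 (10.0.0.0 - 10.255.255.255)
  172.16.0.0/12 (172.16.0.0 - 172.31.255.255)
  192.168.0.0/16 (192.168.0.0 - 192.168.255.255)
Public (not in any RFC 1918 range)


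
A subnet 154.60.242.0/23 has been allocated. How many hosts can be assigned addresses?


Host bits = 32 - 23 = 9
Total addresses = 2^9 = 512
Usable = total - 2 (network and broadcast)
Usable hosts: 510


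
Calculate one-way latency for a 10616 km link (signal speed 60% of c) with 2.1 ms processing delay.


Speed = 0.6 * 3e5 km/s = 180000 km/s
Propagation delay = 10616 / 180000 = 0.059 s = 58.9778 ms
Processing delay = 2.1 ms
Total one-way latency = 61.0778 ms


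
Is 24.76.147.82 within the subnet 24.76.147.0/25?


Subnet network: 24.76.147.0
Test IP AND mask: 24.76.147.0
Yes, 24.76.147.82 is in 24.76.147.0/25


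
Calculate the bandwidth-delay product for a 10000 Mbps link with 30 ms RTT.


BDP = bandwidth * RTT
= 10000 Mbps * 30 ms
= 10000 * 1e6 * 30 / 1000 bits
= 300000000 bits
= 37500000 bytes
= 36621.0938 KB
BDP = 300000000 bits (37500000 bytes)


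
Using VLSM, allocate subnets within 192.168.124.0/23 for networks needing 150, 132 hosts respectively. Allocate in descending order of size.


150 hosts -> /24 (254 usable): 192.168.124.0/24
132 hosts -> /24 (254 usable): 192.168.125.0/24
Allocation: 192.168.124.0/24 (150 hosts, 254 usable); 192.168.125.0/24 (132 hosts, 254 usable)


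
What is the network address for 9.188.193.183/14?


IP:   00001001.10111100.11000001.10110111
Mask: 11111111.11111100.00000000.00000000
AND operation:
Net:  00001001.10111100.00000000.00000000
Network: 9.188.0.0/14


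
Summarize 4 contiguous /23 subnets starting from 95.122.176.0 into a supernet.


Original prefix: /23
Number of subnets: 4 = 2^2
New prefix = 23 - 2 = 21
Supernet: 95.122.176.0/21


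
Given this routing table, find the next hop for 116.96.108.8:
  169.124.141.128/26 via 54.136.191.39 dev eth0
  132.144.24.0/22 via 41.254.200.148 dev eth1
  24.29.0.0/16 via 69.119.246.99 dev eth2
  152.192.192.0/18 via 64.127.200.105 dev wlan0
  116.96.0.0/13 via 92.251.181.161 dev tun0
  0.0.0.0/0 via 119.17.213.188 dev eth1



Longest prefix match for 116.96.108.8:
  /26 169.124.141.128: no
  /22 132.144.24.0: no
  /16 24.29.0.0: no
  /18 152.192.192.0: no
  /13 116.96.0.0: MATCH
  /0 0.0.0.0: MATCH
Selected: next-hop 92.251.181.161 via tun0 (matched /13)


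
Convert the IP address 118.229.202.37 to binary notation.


118 = 01110110
229 = 11100101
202 = 11001010
37 = 00100101
Binary: 01110110.11100101.11001010.00100101


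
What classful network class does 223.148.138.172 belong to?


First octet: 223
Binary: 11011111
110xxxxx -> Class C (192-223)
Class C, default mask 255.255.255.0 (/24)


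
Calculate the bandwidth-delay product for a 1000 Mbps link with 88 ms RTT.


BDP = bandwidth * RTT
= 1000 Mbps * 88 ms
= 1000 * 1e6 * 88 / 1000 bits
= 88000000 bits
= 11000000 bytes
= 10742.1875 KB
BDP = 88000000 bits (11000000 bytes)


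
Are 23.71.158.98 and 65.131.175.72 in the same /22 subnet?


Mask: 255.255.252.0
23.71.158.98 AND mask = 23.71.156.0
65.131.175.72 AND mask = 65.131.172.0
No, different subnets (23.71.156.0 vs 65.131.172.0)


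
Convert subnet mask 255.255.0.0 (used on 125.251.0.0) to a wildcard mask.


Subnet mask: 255.255.0.0
Wildcard = 255.255.255.255 - subnet mask
255 - 255 = 0
255 - 255 = 0
255 - 0 = 255
255 - 0 = 255
Wildcard: 0.0.255.255


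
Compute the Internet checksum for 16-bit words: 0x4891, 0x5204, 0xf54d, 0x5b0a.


Sum all words (with carry folding):
+ 0x4891 = 0x4891
+ 0x5204 = 0x9a95
+ 0xf54d = 0x8fe3
+ 0x5b0a = 0xeaed
One's complement: ~0xeaed
Checksum = 0x1512


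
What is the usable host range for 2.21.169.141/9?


Network: 2.0.0.0
Broadcast: 2.127.255.255
First usable = network + 1
Last usable = broadcast - 1
Range: 2.0.0.1 to 2.127.255.254


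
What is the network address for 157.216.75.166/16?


IP:   10011101.11011000.01001011.10100110
Mask: 11111111.11111111.00000000.00000000
AND operation:
Net:  10011101.11011000.00000000.00000000
Network: 157.216.0.0/16


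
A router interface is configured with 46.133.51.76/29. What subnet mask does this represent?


/29 means 29 network bits, 3 host bits
Binary: 11111111111111111111111111111000
Mask: 255.255.255.248


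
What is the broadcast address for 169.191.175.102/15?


Network: 169.190.0.0/15
Host bits = 17
Set all host bits to 1:
Broadcast: 169.191.255.255


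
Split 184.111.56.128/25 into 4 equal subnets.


New prefix = 25 + 2 = 27
Each subnet has 32 addresses
  184.111.56.128/27
  184.111.56.160/27
  184.111.56.192/27
  184.111.56.224/27
Subnets: 184.111.56.128/27, 184.111.56.160/27, 184.111.56.192/27, 184.111.56.224/27


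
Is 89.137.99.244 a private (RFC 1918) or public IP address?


RFC 1918 private ranges:
  10.0.0.0/8 (10.0.0.0 - 10.255.255.255)
  172.16.0.0/12 (172.16.0.0 - 172.31.255.255)
  192.168.0.0/16 (192.168.0.0 - 192.168.255.255)
Public (not in any RFC 1918 range)


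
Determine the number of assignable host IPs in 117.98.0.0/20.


Host bits = 32 - 20 = 12
Total addresses = 2^12 = 4096
Usable = total - 2 (network and broadcast)
Usable hosts: 4094


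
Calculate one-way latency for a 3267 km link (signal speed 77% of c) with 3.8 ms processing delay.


Speed = 0.77 * 3e5 km/s = 231000 km/s
Propagation delay = 3267 / 231000 = 0.0141 s = 14.1429 ms
Processing delay = 3.8 ms
Total one-way latency = 17.9429 ms


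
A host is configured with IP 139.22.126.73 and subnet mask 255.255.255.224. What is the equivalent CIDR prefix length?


Binary: 11111111.11111111.11111111.11100000
Count leading 1s
Prefix: /27


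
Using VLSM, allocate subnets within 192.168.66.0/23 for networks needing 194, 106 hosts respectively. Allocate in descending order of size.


194 hosts -> /24 (254 usable): 192.168.66.0/24
106 hosts -> /25 (126 usable): 192.168.67.0/25
Allocation: 192.168.66.0/24 (194 hosts, 254 usable); 192.168.67.0/25 (106 hosts, 126 usable)


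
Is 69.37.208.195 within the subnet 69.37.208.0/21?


Subnet network: 69.37.208.0
Test IP AND mask: 69.37.208.0
Yes, 69.37.208.195 is in 69.37.208.0/21


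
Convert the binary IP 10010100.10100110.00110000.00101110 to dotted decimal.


10010100 = 148
10100110 = 166
00110000 = 48
00101110 = 46
IP: 148.166.48.46


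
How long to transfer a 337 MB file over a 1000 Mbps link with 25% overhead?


Effective throughput = 1000 * (1 - 25/100) = 750 Mbps
File size in Mb = 337 * 8 = 2696 Mb
Time = 2696 / 750
Time = 3.5947 seconds


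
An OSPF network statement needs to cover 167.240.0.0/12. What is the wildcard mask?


Subnet mask: 255.240.0.0
Wildcard = 255.255.255.255 - subnet mask
255 - 255 = 0
255 - 240 = 15
255 - 0 = 255
255 - 0 = 255
Wildcard: 0.15.255.255


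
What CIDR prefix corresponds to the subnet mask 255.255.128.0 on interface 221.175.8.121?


Binary: 11111111.11111111.10000000.00000000
Count leading 1s
Prefix: /17


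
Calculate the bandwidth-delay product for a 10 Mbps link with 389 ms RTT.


BDP = bandwidth * RTT
= 10 Mbps * 389 ms
= 10 * 1e6 * 389 / 1000 bits
= 3890000 bits
= 486250 bytes
= 474.8535 KB
BDP = 3890000 bits (486250 bytes)


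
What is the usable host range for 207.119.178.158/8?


Network: 207.0.0.0
Broadcast: 207.255.255.255
First usable = network + 1
Last usable = broadcast - 1
Range: 207.0.0.1 to 207.255.255.254


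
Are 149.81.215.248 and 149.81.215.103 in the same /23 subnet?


Mask: 255.255.254.0
149.81.215.248 AND mask = 149.81.214.0
149.81.215.103 AND mask = 149.81.214.0
Yes, same subnet (149.81.214.0)


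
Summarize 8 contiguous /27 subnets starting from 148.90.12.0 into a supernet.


Original prefix: /27
Number of subnets: 8 = 2^3
New prefix = 27 - 3 = 24
Supernet: 148.90.12.0/24


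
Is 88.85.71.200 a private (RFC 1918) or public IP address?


RFC 1918 private ranges:
  10.0.0.0/8 (10.0.0.0 - 10.255.255.255)
  172.16.0.0/12 (172.16.0.0 - 172.31.255.255)
  192.168.0.0/16 (192.168.0.0 - 192.168.255.255)
Public (not in any RFC 1918 range)


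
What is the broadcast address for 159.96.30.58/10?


Network: 159.64.0.0/10
Host bits = 22
Set all host bits to 1:
Broadcast: 159.127.255.255


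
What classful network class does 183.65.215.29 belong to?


First octet: 183
Binary: 10110111
10xxxxxx -> Class B (128-191)
Class B, default mask 255.255.0.0 (/16)


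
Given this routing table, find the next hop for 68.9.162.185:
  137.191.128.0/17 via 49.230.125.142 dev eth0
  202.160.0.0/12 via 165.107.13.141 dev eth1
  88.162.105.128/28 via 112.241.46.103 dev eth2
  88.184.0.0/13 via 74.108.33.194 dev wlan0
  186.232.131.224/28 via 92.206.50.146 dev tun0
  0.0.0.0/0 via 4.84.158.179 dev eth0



Longest prefix match for 68.9.162.185:
  /17 137.191.128.0: no
  /12 202.160.0.0: no
  /28 88.162.105.128: no
  /13 88.184.0.0: no
  /28 186.232.131.224: no
  /0 0.0.0.0: MATCH
Selected: next-hop 4.84.158.179 via eth0 (matched /0)


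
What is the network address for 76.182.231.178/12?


IP:   01001100.10110110.11100111.10110010
Mask: 11111111.11110000.00000000.00000000
AND operation:
Net:  01001100.10110000.00000000.00000000
Network: 76.176.0.0/12


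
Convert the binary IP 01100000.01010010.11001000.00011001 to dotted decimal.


01100000 = 96
01010010 = 82
11001000 = 200
00011001 = 25
IP: 96.82.200.25


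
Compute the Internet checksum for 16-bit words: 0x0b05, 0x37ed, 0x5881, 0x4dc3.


Sum all words (with carry folding):
+ 0x0b05 = 0x0b05
+ 0x37ed = 0x42f2
+ 0x5881 = 0x9b73
+ 0x4dc3 = 0xe936
One's complement: ~0xe936
Checksum = 0x16c9


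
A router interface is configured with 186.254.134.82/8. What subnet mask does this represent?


/8 means 8 network bits, 24 host bits
Binary: 11111111000000000000000000000000
Mask: 255.0.0.0


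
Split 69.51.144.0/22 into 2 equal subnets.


New prefix = 22 + 1 = 23
Each subnet has 512 addresses
  69.51.144.0/23
  69.51.146.0/23
Subnets: 69.51.144.0/23, 69.51.146.0/23


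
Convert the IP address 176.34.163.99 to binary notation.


176 = 10110000
34 = 00100010
163 = 10100011
99 = 01100011
Binary: 10110000.00100010.10100011.01100011


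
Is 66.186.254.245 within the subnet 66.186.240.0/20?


Subnet network: 66.186.240.0
Test IP AND mask: 66.186.240.0
Yes, 66.186.254.245 is in 66.186.240.0/20


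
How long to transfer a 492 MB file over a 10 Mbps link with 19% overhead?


Effective throughput = 10 * (1 - 19/100) = 8.1 Mbps
File size in Mb = 492 * 8 = 3936 Mb
Time = 3936 / 8.1
Time = 485.9259 seconds


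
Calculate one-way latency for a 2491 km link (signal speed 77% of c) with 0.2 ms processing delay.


Speed = 0.77 * 3e5 km/s = 231000 km/s
Propagation delay = 2491 / 231000 = 0.0108 s = 10.7835 ms
Processing delay = 0.2 ms
Total one-way latency = 10.9835 ms


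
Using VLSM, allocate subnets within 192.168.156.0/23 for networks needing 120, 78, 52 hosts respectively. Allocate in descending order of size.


120 hosts -> /25 (126 usable): 192.168.156.0/25
78 hosts -> /25 (126 usable): 192.168.156.128/25
52 hosts -> /26 (62 usable): 192.168.157.0/26
Allocation: 192.168.156.0/25 (120 hosts, 126 usable); 192.168.156.128/25 (78 hosts, 126 usable); 192.168.157.0/26 (52 hosts, 62 usable)


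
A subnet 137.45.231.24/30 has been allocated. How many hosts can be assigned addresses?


Host bits = 32 - 30 = 2
Total addresses = 2^2 = 4
Usable = total - 2 (network and broadcast)
Usable hosts: 2


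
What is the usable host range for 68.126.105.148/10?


Network: 68.64.0.0
Broadcast: 68.127.255.255
First usable = network + 1
Last usable = broadcast - 1
Range: 68.64.0.1 to 68.127.255.254


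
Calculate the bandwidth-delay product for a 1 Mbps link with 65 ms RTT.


BDP = bandwidth * RTT
= 1 Mbps * 65 ms
= 1 * 1e6 * 65 / 1000 bits
= 65000 bits
= 8125 bytes
= 7.9346 KB
BDP = 65000 bits (8125 bytes)


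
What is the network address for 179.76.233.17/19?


IP:   10110011.01001100.11101001.00010001
Mask: 11111111.11111111.11100000.00000000
AND operation:
Net:  10110011.01001100.11100000.00000000
Network: 179.76.224.0/19


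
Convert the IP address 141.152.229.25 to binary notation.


141 = 10001101
152 = 10011000
229 = 11100101
25 = 00011001
Binary: 10001101.10011000.11100101.00011001


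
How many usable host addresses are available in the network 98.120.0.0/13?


Host bits = 32 - 13 = 19
Total addresses = 2^19 = 524288
Usable = total - 2 (network and broadcast)
Usable hosts: 524286


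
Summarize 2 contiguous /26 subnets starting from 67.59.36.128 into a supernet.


Original prefix: /26
Number of subnets: 2 = 2^1
New prefix = 26 - 1 = 25
Supernet: 67.59.36.128/25


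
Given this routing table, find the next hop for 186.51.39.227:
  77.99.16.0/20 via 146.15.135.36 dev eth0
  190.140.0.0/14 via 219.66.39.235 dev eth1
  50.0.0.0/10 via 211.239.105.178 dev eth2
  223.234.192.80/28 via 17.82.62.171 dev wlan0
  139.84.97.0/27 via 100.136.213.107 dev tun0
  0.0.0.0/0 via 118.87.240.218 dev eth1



Longest prefix match for 186.51.39.227:
  /20 77.99.16.0: no
  /14 190.140.0.0: no
  /10 50.0.0.0: no
  /28 223.234.192.80: no
  /27 139.84.97.0: no
  /0 0.0.0.0: MATCH
Selected: next-hop 118.87.240.218 via eth1 (matched /0)


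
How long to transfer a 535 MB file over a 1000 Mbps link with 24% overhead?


Effective throughput = 1000 * (1 - 24/100) = 760 Mbps
File size in Mb = 535 * 8 = 4280 Mb
Time = 4280 / 760
Time = 5.6316 seconds


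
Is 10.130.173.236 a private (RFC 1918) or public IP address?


RFC 1918 private ranges:
  10.0.0.0/8 (10.0.0.0 - 10.255.255.255)
  172.16.0.0/12 (172.16.0.0 - 172.31.255.255)
  192.168.0.0/16 (192.168.0.0 - 192.168.255.255)
Private (in 10.0.0.0/8)


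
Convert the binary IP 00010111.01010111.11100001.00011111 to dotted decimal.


00010111 = 23
01010111 = 87
11100001 = 225
00011111 = 31
IP: 23.87.225.31


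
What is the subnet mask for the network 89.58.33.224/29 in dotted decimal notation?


/29 means 29 network bits, 3 host bits
Binary: 11111111111111111111111111111000
Mask: 255.255.255.248
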